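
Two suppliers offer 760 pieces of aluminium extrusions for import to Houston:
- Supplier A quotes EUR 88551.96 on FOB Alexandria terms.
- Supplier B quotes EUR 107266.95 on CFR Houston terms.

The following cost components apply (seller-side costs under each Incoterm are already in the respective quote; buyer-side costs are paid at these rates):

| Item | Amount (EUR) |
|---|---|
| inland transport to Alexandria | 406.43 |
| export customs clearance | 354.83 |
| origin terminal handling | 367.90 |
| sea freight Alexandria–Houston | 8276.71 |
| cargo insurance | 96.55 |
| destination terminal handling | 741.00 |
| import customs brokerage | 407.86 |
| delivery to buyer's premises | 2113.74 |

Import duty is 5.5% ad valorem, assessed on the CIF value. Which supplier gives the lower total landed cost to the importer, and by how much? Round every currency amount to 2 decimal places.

Supplier A is cheaper by EUR 11012.38

Supplier A (FOB):
CIF value = FOB price + freight + insurance = 88551.96 + 8276.71 + 96.55 = 96925.22
Import duty = 96925.22 × 5.5% = 5330.89
Buyer bears (A): 8276.71 + 96.55 + 741.00 + 407.86 + 2113.74 = 11635.86
Landed cost (A) = invoice 88551.96 + 11635.86 + duty 5330.89 = 105518.71
Supplier B (CFR):
CIF value = CFR price + insurance = 107266.95 + 96.55 = 107363.50
Import duty = 107363.50 × 5.5% = 5904.99
Buyer bears (B): 96.55 + 741.00 + 407.86 + 2113.74 = 3359.15
Landed cost (B) = invoice 107266.95 + 3359.15 + duty 5904.99 = 116531.09
Difference = |105518.71 − 116531.09| = 11012.38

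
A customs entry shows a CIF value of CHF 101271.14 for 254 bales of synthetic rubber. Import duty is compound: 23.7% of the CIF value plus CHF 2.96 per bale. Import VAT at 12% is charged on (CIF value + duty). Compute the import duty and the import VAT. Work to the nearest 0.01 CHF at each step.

Import duty: CHF 24753.10; import VAT: CHF 15122.91

Ad valorem component: 101271.14 × 23.7% = 24001.26
Specific component: 254 × 2.96 = 751.84
Import duty = 24001.26 + 751.84 = 24753.10
VAT base = CIF + duty = 101271.14 + 24753.10 = 126024.24
Import VAT = 126024.24 × 12% = 15122.91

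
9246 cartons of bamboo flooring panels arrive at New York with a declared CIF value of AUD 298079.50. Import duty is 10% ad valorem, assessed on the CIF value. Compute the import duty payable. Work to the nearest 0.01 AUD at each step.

Import duty: AUD 29807.95

Import duty = 298079.50 × 10% = 29807.95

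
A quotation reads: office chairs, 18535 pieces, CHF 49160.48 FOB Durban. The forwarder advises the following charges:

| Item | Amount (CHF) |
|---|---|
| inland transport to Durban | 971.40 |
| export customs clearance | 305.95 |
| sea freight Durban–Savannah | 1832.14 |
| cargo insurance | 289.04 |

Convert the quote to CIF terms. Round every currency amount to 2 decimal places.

Not relevant to the conversion: export clearance, inland to port — on the seller under both FOB and CIF; already in the FOB price and stays in the CIF price.
From FOB to CIF, the seller additionally bears: freight, insurance.
CIF price = 49160.48 + 1832.14 + 289.04 = 51281.66

CIF price: CHF 51281.66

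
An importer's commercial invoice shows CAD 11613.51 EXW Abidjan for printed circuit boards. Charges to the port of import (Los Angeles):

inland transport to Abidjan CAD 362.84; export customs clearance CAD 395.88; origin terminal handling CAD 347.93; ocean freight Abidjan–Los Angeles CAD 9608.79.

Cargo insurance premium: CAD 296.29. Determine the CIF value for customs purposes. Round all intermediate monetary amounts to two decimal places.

CIF value: CAD 22625.24

CIF = EXW price + pre-shipment costs + freight + insurance
CIF = 11613.51 + 362.84 + 395.88 + 347.93 + 9608.79 + 296.29 = 22625.24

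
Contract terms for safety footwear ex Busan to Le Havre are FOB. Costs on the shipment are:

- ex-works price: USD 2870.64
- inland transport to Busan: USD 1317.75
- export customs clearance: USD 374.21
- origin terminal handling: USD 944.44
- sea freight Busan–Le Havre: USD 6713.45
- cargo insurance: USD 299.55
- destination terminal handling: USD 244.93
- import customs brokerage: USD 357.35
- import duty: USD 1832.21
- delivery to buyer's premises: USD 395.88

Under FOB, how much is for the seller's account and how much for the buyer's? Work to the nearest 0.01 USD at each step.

Seller: USD 5507.04; buyer: USD 9843.37

FOB: the seller bears costs until goods are on board at the origin port; the buyer bears freight, insurance and all costs thereafter.
Seller's account: goods 2870.64 + inland to port 1317.75 + export clearance 374.21 + origin terminal 944.44 = 5507.04
Buyer's account: freight 6713.45 + insurance 299.55 + destination terminal 244.93 + brokerage 357.35 + duty 1832.21 + delivery 395.88 = 9843.37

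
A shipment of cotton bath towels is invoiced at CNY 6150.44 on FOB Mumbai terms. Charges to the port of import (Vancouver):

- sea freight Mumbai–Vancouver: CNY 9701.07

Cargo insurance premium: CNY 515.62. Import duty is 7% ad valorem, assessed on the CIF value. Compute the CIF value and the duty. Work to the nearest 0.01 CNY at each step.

CIF = FOB price + freight + insurance
CIF = 6150.44 + 9701.07 + 515.62 = 16367.13
Import duty = 16367.13 × 7% = 1145.70

CIF value: CNY 16367.13; import duty: CNY 1145.70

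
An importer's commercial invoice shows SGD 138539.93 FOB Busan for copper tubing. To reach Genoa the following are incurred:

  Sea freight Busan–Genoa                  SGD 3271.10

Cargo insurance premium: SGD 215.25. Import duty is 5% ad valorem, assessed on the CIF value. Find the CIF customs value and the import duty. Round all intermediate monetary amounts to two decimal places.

CIF value: SGD 142026.28; import duty: SGD 7101.31

CIF = FOB price + freight + insurance
CIF = 138539.93 + 3271.10 + 215.25 = 142026.28
Import duty = 142026.28 × 5% = 7101.31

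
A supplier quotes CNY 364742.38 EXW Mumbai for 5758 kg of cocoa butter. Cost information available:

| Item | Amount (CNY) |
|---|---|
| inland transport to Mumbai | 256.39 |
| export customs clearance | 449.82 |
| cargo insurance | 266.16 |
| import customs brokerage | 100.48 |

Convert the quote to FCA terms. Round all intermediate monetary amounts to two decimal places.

FCA price: CNY 365448.59

Not relevant to the conversion: brokerage, insurance — on the buyer under both terms; not part of either seller's price.
From EXW to FCA, the seller additionally bears: inland to port, export clearance.
FCA price = 364742.38 + 256.39 + 449.82 = 365448.59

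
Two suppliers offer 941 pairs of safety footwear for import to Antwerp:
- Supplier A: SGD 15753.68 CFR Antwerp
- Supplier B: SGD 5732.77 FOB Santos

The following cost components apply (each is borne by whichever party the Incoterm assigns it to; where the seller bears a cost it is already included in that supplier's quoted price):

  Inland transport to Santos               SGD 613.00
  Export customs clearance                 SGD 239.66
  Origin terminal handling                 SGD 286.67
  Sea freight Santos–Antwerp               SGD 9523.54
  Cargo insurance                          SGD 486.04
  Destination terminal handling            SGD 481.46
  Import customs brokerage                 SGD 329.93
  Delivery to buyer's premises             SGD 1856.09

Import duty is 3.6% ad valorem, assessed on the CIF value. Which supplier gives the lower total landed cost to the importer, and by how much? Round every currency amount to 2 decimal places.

Supplier B is cheaper by SGD 515.28

Supplier A (CFR):
CIF value = CFR price + insurance = 15753.68 + 486.04 = 16239.72
Import duty = 16239.72 × 3.6% = 584.63
Buyer bears (A): 486.04 + 481.46 + 329.93 + 1856.09 = 3153.52
Landed cost (A) = invoice 15753.68 + 3153.52 + duty 584.63 = 19491.83
Supplier B (FOB):
CIF value = FOB price + freight + insurance = 5732.77 + 9523.54 + 486.04 = 15742.35
Import duty = 15742.35 × 3.6% = 566.72
Buyer bears (B): 9523.54 + 486.04 + 481.46 + 329.93 + 1856.09 = 12677.06
Landed cost (B) = invoice 5732.77 + 12677.06 + duty 566.72 = 18976.55
Difference = |19491.83 − 18976.55| = 515.28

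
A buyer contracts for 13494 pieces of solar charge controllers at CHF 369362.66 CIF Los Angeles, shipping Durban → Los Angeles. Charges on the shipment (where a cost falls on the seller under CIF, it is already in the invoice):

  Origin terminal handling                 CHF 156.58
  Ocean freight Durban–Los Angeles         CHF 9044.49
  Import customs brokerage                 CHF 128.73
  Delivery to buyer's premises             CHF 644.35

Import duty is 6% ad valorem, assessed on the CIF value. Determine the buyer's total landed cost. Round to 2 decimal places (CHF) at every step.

Total landed cost: CHF 392297.50

CIF: the seller pays costs through ocean freight and marine insurance to the destination port.
Already in the invoice (seller's account under CIF): origin terminal, freight — exclude.
The CIF price already equals the CIF value: 369362.66
Import duty = 369362.66 × 6% = 22161.76
Buyer bears: brokerage 128.73 + delivery 644.35 + duty 22161.76 = 22934.84
Landed cost = invoice 369362.66 + 22934.84 = 392297.50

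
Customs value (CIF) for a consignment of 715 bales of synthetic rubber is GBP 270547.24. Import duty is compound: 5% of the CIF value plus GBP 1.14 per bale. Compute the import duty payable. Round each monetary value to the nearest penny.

Import duty: GBP 14342.46

Ad valorem component: 270547.24 × 5% = 13527.36
Specific component: 715 × 1.14 = 815.10
Import duty = 13527.36 + 815.10 = 14342.46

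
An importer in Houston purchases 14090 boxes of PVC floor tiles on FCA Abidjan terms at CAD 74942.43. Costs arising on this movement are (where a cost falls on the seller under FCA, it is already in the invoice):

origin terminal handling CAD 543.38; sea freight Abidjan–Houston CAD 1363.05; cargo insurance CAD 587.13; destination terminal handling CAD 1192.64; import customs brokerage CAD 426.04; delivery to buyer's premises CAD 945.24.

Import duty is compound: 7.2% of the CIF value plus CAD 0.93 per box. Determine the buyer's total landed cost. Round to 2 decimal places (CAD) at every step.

FCA: the seller delivers export-cleared goods to the carrier; the buyer bears costs from that point.
CIF value = FCA price + origin terminal + freight + insurance = 74942.43 + 543.38 + 1363.05 + 587.13 = 77435.99
Ad valorem component: 77435.99 × 7.2% = 5575.39
Specific component: 14090 × 0.93 = 13103.70
Import duty = 5575.39 + 13103.70 = 18679.09
Buyer bears: origin terminal 543.38 + freight 1363.05 + insurance 587.13 + destination terminal 1192.64 + brokerage 426.04 + delivery 945.24 + duty 18679.09 = 23736.57
Landed cost = invoice 74942.43 + 23736.57 = 98679.00

Total landed cost: CAD 98679.00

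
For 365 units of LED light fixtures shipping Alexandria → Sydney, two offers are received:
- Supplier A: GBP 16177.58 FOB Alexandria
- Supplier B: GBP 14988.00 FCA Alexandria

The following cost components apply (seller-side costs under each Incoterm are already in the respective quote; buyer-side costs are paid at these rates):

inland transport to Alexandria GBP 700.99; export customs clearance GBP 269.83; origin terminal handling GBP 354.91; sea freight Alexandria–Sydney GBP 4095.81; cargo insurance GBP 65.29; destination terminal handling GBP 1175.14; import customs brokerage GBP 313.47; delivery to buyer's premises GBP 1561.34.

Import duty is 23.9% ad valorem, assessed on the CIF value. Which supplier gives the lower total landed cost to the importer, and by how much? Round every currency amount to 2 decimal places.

Supplier A (FOB):
CIF value = FOB price + freight + insurance = 16177.58 + 4095.81 + 65.29 = 20338.68
Import duty = 20338.68 × 23.9% = 4860.94
Buyer bears (A): 4095.81 + 65.29 + 1175.14 + 313.47 + 1561.34 = 7211.05
Landed cost (A) = invoice 16177.58 + 7211.05 + duty 4860.94 = 28249.57
Supplier B (FCA):
CIF value = FCA price + origin terminal + freight + insurance = 14988.00 + 354.91 + 4095.81 + 65.29 = 19504.01
Import duty = 19504.01 × 23.9% = 4661.46
Buyer bears (B): 354.91 + 4095.81 + 65.29 + 1175.14 + 313.47 + 1561.34 = 7565.96
Landed cost (B) = invoice 14988.00 + 7565.96 + duty 4661.46 = 27215.42
Difference = |28249.57 − 27215.42| = 1034.15

Supplier B is cheaper by GBP 1034.15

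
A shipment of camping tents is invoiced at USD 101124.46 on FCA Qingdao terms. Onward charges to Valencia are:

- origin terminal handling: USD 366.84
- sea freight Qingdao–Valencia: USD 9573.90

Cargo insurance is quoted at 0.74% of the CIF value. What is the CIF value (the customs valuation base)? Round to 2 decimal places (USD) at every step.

CIF value: USD 111893.21

Let C be the CIF value. C = FCA price + pre-shipment costs + freight + 0.74% × C
C − 0.74% × C = 101124.46 + 366.84 + 9573.90
0.9926 × C = 111065.20
C = 111065.20 / 0.9926 = 111893.21
Insurance premium = 0.74% × 111893.21 = 828.01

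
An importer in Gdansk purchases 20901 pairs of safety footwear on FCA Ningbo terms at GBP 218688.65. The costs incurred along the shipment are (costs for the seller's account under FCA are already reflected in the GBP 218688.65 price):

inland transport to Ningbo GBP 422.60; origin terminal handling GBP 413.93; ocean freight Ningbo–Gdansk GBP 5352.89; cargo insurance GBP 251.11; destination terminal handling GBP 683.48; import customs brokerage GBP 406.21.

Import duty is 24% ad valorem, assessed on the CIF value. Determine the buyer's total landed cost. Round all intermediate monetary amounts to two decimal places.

FCA: the seller delivers export-cleared goods to the carrier; the buyer bears costs from that point.
Already in the invoice (seller's account under FCA): inland to port — exclude.
CIF value = FCA price + origin terminal + freight + insurance = 218688.65 + 413.93 + 5352.89 + 251.11 = 224706.58
Import duty = 224706.58 × 24% = 53929.58
Buyer bears: origin terminal 413.93 + freight 5352.89 + insurance 251.11 + destination terminal 683.48 + brokerage 406.21 + duty 53929.58 = 61037.20
Landed cost = invoice 218688.65 + 61037.20 = 279725.85

Total landed cost: GBP 279725.85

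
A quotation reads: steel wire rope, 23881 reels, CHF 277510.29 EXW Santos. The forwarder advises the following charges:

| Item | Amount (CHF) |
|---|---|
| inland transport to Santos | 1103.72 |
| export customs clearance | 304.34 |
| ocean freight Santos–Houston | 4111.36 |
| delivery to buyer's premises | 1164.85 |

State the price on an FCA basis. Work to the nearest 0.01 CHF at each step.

FCA price: CHF 278918.35

Not relevant to the conversion: delivery, freight — on the buyer under both terms; not part of either seller's price.
From EXW to FCA, the seller additionally bears: inland to port, export clearance.
FCA price = 277510.29 + 1103.72 + 304.34 = 278918.35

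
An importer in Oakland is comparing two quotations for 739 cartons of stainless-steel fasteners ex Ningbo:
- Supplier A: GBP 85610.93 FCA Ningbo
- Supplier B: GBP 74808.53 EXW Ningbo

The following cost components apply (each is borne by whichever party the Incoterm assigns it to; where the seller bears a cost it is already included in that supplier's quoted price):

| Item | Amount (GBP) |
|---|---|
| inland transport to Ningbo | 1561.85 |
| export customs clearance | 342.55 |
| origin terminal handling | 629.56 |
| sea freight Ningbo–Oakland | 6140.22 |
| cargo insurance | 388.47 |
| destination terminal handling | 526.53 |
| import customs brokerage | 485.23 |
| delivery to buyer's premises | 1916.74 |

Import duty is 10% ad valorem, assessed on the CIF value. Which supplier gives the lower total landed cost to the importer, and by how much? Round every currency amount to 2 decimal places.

Supplier A (FCA):
CIF value = FCA price + origin terminal + freight + insurance = 85610.93 + 629.56 + 6140.22 + 388.47 = 92769.18
Import duty = 92769.18 × 10% = 9276.92
Buyer bears (A): 629.56 + 6140.22 + 388.47 + 526.53 + 485.23 + 1916.74 = 10086.75
Landed cost (A) = invoice 85610.93 + 10086.75 + duty 9276.92 = 104974.60
Supplier B (EXW):
CIF value = EXW price + inland to port + export clearance + origin terminal + freight + insurance = 74808.53 + 1561.85 + 342.55 + 629.56 + 6140.22 + 388.47 = 83871.18
Import duty = 83871.18 × 10% = 8387.12
Buyer bears (B): 1561.85 + 342.55 + 629.56 + 6140.22 + 388.47 + 526.53 + 485.23 + 1916.74 = 11991.15
Landed cost (B) = invoice 74808.53 + 11991.15 + duty 8387.12 = 95186.80
Difference = |104974.60 − 95186.80| = 9787.80

Supplier B is cheaper by GBP 9787.80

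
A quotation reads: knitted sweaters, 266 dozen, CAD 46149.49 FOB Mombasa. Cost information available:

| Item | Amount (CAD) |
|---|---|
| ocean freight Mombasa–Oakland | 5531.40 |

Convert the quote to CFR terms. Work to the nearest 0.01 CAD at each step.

From FOB to CFR, the seller additionally bears: freight.
CFR price = 46149.49 + 5531.40 = 51680.89

CFR price: CAD 51680.89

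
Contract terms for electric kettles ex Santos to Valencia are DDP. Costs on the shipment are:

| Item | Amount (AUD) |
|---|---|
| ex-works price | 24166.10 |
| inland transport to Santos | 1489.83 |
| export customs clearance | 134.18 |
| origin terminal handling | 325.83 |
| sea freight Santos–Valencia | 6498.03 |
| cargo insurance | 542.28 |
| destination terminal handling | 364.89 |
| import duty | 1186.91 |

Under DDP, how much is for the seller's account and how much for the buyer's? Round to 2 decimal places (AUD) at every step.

DDP: the seller bears all costs including import duty.
Seller's account: goods 24166.10 + inland to port 1489.83 + export clearance 134.18 + origin terminal 325.83 + freight 6498.03 + insurance 542.28 + destination terminal 364.89 + duty 1186.91 = 34708.05
Buyer's account: 0.00

Seller: AUD 34708.05; buyer: AUD 0.00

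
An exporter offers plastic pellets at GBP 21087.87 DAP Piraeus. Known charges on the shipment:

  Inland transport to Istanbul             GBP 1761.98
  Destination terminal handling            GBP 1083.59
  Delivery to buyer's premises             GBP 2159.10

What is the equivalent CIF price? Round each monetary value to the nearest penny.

Not relevant to the conversion: inland to port — on the seller under both DAP and CIF; already in the DAP price and stays in the CIF price.
From DAP to CIF, the seller no longer bears: destination terminal, delivery.
CIF price = 21087.87 − 1083.59 − 2159.10 = 17845.18

CIF price: GBP 17845.18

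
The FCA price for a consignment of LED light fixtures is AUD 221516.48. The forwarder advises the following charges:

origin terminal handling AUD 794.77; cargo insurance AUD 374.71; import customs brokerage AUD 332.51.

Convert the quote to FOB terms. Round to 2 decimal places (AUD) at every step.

Not relevant to the conversion: brokerage, insurance — on the buyer under both terms; not part of either seller's price.
From FCA to FOB, the seller additionally bears: origin terminal.
FOB price = 221516.48 + 794.77 = 222311.25

FOB price: AUD 222311.25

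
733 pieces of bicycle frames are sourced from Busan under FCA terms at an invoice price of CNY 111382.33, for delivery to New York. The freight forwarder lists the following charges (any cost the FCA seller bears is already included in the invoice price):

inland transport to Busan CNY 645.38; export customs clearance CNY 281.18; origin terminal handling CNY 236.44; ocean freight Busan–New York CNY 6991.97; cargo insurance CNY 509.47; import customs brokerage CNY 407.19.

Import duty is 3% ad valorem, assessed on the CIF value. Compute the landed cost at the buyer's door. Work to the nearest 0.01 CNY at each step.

FCA: the seller delivers export-cleared goods to the carrier; the buyer bears costs from that point.
Already in the invoice (seller's account under FCA): inland to port, export clearance — exclude.
CIF value = FCA price + origin terminal + freight + insurance = 111382.33 + 236.44 + 6991.97 + 509.47 = 119120.21
Import duty = 119120.21 × 3% = 3573.61
Buyer bears: origin terminal 236.44 + freight 6991.97 + insurance 509.47 + brokerage 407.19 + duty 3573.61 = 11718.68
Landed cost = invoice 111382.33 + 11718.68 = 123101.01

Total landed cost: CNY 123101.01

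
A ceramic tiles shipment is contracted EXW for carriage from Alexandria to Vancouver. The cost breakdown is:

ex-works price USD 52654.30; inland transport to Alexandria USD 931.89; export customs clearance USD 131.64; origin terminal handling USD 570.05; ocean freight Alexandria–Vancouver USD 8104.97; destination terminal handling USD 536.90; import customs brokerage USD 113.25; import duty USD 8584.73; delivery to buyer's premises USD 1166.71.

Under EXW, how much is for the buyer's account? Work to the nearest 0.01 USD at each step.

Buyer's account: USD 20140.14

EXW: the seller makes goods available at their premises; the buyer bears all onward costs.
Seller's account: goods 52654.30 = 52654.30
Buyer's account: inland to port 931.89 + export clearance 131.64 + origin terminal 570.05 + freight 8104.97 + destination terminal 536.90 + brokerage 113.25 + duty 8584.73 + delivery 1166.71 = 20140.14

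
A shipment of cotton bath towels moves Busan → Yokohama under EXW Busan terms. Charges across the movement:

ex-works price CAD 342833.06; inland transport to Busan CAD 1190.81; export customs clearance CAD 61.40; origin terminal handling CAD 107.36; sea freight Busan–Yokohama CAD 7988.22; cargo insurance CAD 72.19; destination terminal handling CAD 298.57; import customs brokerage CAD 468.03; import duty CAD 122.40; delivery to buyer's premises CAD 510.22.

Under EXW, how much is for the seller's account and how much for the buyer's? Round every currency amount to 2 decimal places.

EXW: the seller makes goods available at their premises; the buyer bears all onward costs.
Seller's account: goods 342833.06 = 342833.06
Buyer's account: inland to port 1190.81 + export clearance 61.40 + origin terminal 107.36 + freight 7988.22 + insurance 72.19 + destination terminal 298.57 + brokerage 468.03 + duty 122.40 + delivery 510.22 = 10819.20

Seller: CAD 342833.06; buyer: CAD 10819.20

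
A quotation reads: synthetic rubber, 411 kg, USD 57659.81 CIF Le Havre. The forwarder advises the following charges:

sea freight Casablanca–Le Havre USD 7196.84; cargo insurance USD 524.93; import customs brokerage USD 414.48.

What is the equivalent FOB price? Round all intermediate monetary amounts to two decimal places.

FOB price: USD 49938.04

Not relevant to the conversion: brokerage — on the buyer under both terms; not part of either seller's price.
From CIF to FOB, the seller no longer bears: freight, insurance.
FOB price = 57659.81 − 7196.84 − 524.93 = 49938.04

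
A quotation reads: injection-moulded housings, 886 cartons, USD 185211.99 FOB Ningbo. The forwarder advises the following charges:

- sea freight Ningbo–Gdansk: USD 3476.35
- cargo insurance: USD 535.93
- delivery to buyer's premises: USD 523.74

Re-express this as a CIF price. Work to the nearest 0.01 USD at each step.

CIF price: USD 189224.27

Not relevant to the conversion: delivery — on the buyer under both terms; not part of either seller's price.
From FOB to CIF, the seller additionally bears: freight, insurance.
CIF price = 185211.99 + 3476.35 + 535.93 = 189224.27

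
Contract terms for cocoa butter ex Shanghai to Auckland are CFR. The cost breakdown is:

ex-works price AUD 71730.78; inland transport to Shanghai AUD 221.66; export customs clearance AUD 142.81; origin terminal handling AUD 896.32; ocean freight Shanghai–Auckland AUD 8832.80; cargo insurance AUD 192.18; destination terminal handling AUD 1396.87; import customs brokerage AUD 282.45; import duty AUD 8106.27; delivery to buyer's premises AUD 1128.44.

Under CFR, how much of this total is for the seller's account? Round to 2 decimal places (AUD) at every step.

Seller's account: AUD 81824.37

CFR: the seller pays costs through ocean freight to the destination port, but not insurance.
Seller's account: goods 71730.78 + inland to port 221.66 + export clearance 142.81 + origin terminal 896.32 + freight 8832.80 = 81824.37
Buyer's account: insurance 192.18 + destination terminal 1396.87 + brokerage 282.45 + duty 8106.27 + delivery 1128.44 = 11106.21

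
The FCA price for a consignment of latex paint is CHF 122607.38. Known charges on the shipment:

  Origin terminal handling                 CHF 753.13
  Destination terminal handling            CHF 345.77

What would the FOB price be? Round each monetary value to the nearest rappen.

Not relevant to the conversion: destination terminal — on the buyer under both terms; not part of either seller's price.
From FCA to FOB, the seller additionally bears: origin terminal.
FOB price = 122607.38 + 753.13 = 123360.51

FOB price: CHF 123360.51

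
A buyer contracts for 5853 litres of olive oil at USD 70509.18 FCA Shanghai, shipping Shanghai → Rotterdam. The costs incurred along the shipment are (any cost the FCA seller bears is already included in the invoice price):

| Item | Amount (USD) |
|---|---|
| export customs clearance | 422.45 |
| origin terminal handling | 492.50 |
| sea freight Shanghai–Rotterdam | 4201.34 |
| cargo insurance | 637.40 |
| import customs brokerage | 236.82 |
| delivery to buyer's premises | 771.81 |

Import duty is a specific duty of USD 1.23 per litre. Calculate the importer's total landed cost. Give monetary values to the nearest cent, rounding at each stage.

FCA: the seller delivers export-cleared goods to the carrier; the buyer bears costs from that point.
Already in the invoice (seller's account under FCA): export clearance — exclude.
CIF value = FCA price + origin terminal + freight + insurance = 70509.18 + 492.50 + 4201.34 + 637.40 = 75840.42
Import duty = 5853 × 1.23 = 7199.19
Buyer bears: origin terminal 492.50 + freight 4201.34 + insurance 637.40 + brokerage 236.82 + delivery 771.81 + duty 7199.19 = 13539.06
Landed cost = invoice 70509.18 + 13539.06 = 84048.24

Total landed cost: USD 84048.24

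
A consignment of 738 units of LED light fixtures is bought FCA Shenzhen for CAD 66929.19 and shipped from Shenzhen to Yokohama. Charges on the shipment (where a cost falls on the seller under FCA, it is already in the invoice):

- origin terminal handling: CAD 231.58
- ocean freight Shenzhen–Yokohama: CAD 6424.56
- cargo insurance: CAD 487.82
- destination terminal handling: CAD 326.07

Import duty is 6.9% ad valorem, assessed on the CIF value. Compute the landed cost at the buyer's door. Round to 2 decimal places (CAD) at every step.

Total landed cost: CAD 79510.27

FCA: the seller delivers export-cleared goods to the carrier; the buyer bears costs from that point.
CIF value = FCA price + origin terminal + freight + insurance = 66929.19 + 231.58 + 6424.56 + 487.82 = 74073.15
Import duty = 74073.15 × 6.9% = 5111.05
Buyer bears: origin terminal 231.58 + freight 6424.56 + insurance 487.82 + destination terminal 326.07 + duty 5111.05 = 12581.08
Landed cost = invoice 66929.19 + 12581.08 = 79510.27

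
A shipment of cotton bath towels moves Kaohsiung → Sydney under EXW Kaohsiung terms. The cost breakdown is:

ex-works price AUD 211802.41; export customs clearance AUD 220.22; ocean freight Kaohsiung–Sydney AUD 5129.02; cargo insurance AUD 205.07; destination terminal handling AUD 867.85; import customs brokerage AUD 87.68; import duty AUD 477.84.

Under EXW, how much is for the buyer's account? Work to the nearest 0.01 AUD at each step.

Buyer's account: AUD 6987.68

EXW: the seller makes goods available at their premises; the buyer bears all onward costs.
Seller's account: goods 211802.41 = 211802.41
Buyer's account: export clearance 220.22 + freight 5129.02 + insurance 205.07 + destination terminal 867.85 + brokerage 87.68 + duty 477.84 = 6987.68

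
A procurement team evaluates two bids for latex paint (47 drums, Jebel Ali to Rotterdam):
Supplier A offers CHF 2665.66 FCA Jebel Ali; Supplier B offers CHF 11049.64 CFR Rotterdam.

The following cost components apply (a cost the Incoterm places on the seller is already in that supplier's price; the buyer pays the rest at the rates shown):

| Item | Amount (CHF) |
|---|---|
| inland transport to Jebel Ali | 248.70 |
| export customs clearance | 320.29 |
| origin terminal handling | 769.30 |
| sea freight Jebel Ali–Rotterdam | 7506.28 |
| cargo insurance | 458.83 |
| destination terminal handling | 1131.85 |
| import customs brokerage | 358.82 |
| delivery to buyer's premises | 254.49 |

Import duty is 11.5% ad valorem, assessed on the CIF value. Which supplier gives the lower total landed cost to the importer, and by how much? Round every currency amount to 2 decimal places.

Supplier A is cheaper by CHF 120.86

Supplier A (FCA):
CIF value = FCA price + origin terminal + freight + insurance = 2665.66 + 769.30 + 7506.28 + 458.83 = 11400.07
Import duty = 11400.07 × 11.5% = 1311.01
Buyer bears (A): 769.30 + 7506.28 + 458.83 + 1131.85 + 358.82 + 254.49 = 10479.57
Landed cost (A) = invoice 2665.66 + 10479.57 + duty 1311.01 = 14456.24
Supplier B (CFR):
CIF value = CFR price + insurance = 11049.64 + 458.83 = 11508.47
Import duty = 11508.47 × 11.5% = 1323.47
Buyer bears (B): 458.83 + 1131.85 + 358.82 + 254.49 = 2203.99
Landed cost (B) = invoice 11049.64 + 2203.99 + duty 1323.47 = 14577.10
Difference = |14456.24 − 14577.10| = 120.86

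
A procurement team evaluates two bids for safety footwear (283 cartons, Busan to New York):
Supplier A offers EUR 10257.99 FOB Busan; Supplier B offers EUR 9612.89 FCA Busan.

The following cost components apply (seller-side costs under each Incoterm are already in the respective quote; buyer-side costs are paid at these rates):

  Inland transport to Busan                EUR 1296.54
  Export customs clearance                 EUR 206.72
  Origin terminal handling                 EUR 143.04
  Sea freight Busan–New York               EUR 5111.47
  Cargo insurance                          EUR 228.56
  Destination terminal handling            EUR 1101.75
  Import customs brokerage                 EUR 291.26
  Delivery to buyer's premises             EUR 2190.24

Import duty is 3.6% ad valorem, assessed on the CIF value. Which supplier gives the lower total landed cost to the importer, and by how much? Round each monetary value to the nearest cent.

Supplier B is cheaper by EUR 520.14

Supplier A (FOB):
CIF value = FOB price + freight + insurance = 10257.99 + 5111.47 + 228.56 = 15598.02
Import duty = 15598.02 × 3.6% = 561.53
Buyer bears (A): 5111.47 + 228.56 + 1101.75 + 291.26 + 2190.24 = 8923.28
Landed cost (A) = invoice 10257.99 + 8923.28 + duty 561.53 = 19742.80
Supplier B (FCA):
CIF value = FCA price + origin terminal + freight + insurance = 9612.89 + 143.04 + 5111.47 + 228.56 = 15095.96
Import duty = 15095.96 × 3.6% = 543.45
Buyer bears (B): 143.04 + 5111.47 + 228.56 + 1101.75 + 291.26 + 2190.24 = 9066.32
Landed cost (B) = invoice 9612.89 + 9066.32 + duty 543.45 = 19222.66
Difference = |19742.80 − 19222.66| = 520.14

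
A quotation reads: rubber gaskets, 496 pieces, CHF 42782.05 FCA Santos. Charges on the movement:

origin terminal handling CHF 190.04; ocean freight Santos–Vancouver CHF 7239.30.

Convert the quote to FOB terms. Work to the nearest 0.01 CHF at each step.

Not relevant to the conversion: freight — on the buyer under both terms; not part of either seller's price.
From FCA to FOB, the seller additionally bears: origin terminal.
FOB price = 42782.05 + 190.04 = 42972.09

FOB price: CHF 42972.09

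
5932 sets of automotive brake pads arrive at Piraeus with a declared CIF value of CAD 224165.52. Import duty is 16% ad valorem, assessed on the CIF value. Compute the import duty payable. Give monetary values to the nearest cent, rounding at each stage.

Import duty: CAD 35866.48

Import duty = 224165.52 × 16% = 35866.48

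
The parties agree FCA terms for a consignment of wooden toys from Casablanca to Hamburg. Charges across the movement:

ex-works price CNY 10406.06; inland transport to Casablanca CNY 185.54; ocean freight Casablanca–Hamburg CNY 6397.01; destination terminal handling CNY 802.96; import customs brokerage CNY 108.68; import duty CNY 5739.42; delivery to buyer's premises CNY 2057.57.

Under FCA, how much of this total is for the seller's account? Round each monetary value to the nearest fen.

Seller's account: CNY 10591.60

FCA: the seller delivers export-cleared goods to the carrier; the buyer bears costs from that point.
Seller's account: goods 10406.06 + inland to port 185.54 = 10591.60
Buyer's account: freight 6397.01 + destination terminal 802.96 + brokerage 108.68 + duty 5739.42 + delivery 2057.57 = 15105.64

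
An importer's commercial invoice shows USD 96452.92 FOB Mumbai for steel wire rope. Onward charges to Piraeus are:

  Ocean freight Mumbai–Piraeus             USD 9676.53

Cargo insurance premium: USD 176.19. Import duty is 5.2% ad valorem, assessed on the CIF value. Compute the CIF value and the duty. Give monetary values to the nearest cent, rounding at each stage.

CIF value: USD 106305.64; import duty: USD 5527.89

CIF = FOB price + freight + insurance
CIF = 96452.92 + 9676.53 + 176.19 = 106305.64
Import duty = 106305.64 × 5.2% = 5527.89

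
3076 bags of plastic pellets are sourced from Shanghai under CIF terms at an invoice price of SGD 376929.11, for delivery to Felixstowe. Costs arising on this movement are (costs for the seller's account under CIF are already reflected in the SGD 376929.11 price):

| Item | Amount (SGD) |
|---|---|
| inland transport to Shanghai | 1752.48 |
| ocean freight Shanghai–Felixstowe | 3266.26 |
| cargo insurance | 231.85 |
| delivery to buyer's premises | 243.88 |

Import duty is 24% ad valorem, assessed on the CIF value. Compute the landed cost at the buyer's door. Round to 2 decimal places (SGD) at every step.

CIF: the seller pays costs through ocean freight and marine insurance to the destination port.
Already in the invoice (seller's account under CIF): inland to port, freight, insurance — exclude.
The CIF price already equals the CIF value: 376929.11
Import duty = 376929.11 × 24% = 90462.99
Buyer bears: delivery 243.88 + duty 90462.99 = 90706.87
Landed cost = invoice 376929.11 + 90706.87 = 467635.98

Total landed cost: SGD 467635.98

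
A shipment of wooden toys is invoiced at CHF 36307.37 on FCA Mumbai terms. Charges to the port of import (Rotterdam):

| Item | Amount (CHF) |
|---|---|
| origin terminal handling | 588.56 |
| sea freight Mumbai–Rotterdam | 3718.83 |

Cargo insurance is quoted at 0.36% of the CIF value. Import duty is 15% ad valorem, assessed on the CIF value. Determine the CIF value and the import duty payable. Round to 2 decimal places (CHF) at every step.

Let C be the CIF value. C = FCA price + pre-shipment costs + freight + 0.36% × C
C − 0.36% × C = 36307.37 + 588.56 + 3718.83
0.9964 × C = 40614.76
C = 40614.76 / 0.9964 = 40761.50
Insurance premium = 0.36% × 40761.50 = 146.74
Import duty = 40761.50 × 15% = 6114.23

CIF value: CHF 40761.50; import duty: CHF 6114.23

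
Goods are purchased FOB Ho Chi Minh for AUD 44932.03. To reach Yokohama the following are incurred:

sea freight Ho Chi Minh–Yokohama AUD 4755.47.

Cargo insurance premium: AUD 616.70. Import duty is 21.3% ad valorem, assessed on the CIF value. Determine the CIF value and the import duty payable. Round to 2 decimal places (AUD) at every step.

CIF value: AUD 50304.20; import duty: AUD 10714.79

CIF = FOB price + freight + insurance
CIF = 44932.03 + 4755.47 + 616.70 = 50304.20
Import duty = 50304.20 × 21.3% = 10714.79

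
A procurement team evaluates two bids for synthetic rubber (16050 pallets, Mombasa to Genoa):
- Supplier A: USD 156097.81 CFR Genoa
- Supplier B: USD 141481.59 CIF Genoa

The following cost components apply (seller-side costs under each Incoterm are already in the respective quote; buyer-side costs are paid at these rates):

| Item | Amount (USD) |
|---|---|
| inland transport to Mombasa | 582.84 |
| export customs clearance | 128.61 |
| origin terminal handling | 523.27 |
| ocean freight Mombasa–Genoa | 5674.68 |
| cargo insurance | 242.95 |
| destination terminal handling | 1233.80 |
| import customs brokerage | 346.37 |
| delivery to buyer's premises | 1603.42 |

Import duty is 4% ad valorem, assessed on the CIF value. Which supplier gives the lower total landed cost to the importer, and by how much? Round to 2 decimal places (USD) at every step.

Supplier A (CFR):
CIF value = CFR price + insurance = 156097.81 + 242.95 = 156340.76
Import duty = 156340.76 × 4% = 6253.63
Buyer bears (A): 242.95 + 1233.80 + 346.37 + 1603.42 = 3426.54
Landed cost (A) = invoice 156097.81 + 3426.54 + duty 6253.63 = 165777.98
Supplier B (CIF):
The CIF price already equals the CIF value: 141481.59
Import duty = 141481.59 × 4% = 5659.26
Buyer bears (B): 1233.80 + 346.37 + 1603.42 = 3183.59
Landed cost (B) = invoice 141481.59 + 3183.59 + duty 5659.26 = 150324.44
Difference = |165777.98 − 150324.44| = 15453.54

Supplier B is cheaper by USD 15453.54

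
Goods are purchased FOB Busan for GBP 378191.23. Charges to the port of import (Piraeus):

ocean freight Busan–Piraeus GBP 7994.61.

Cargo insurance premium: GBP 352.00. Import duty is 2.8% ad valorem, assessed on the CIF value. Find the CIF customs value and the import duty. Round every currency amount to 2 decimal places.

CIF value: GBP 386537.84; import duty: GBP 10823.06

CIF = FOB price + freight + insurance
CIF = 378191.23 + 7994.61 + 352.00 = 386537.84
Import duty = 386537.84 × 2.8% = 10823.06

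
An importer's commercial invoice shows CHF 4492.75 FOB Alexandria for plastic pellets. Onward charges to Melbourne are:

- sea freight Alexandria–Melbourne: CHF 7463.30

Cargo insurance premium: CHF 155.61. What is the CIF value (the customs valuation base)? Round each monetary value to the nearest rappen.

CIF = FOB price + freight + insurance
CIF = 4492.75 + 7463.30 + 155.61 = 12111.66

CIF value: CHF 12111.66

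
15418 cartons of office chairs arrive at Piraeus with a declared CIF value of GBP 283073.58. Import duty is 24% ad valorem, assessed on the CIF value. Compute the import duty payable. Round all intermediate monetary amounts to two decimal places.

Import duty: GBP 67937.66

Import duty = 283073.58 × 24% = 67937.66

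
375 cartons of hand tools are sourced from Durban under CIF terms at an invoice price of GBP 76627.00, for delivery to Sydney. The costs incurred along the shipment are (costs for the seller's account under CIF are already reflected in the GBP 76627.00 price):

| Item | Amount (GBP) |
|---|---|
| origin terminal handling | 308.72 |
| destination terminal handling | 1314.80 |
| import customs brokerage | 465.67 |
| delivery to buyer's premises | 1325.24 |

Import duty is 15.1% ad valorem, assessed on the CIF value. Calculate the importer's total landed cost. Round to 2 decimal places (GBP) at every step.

Total landed cost: GBP 91303.39

CIF: the seller pays costs through ocean freight and marine insurance to the destination port.
Already in the invoice (seller's account under CIF): origin terminal — exclude.
The CIF price already equals the CIF value: 76627.00
Import duty = 76627.00 × 15.1% = 11570.68
Buyer bears: destination terminal 1314.80 + brokerage 465.67 + delivery 1325.24 + duty 11570.68 = 14676.39
Landed cost = invoice 76627.00 + 14676.39 = 91303.39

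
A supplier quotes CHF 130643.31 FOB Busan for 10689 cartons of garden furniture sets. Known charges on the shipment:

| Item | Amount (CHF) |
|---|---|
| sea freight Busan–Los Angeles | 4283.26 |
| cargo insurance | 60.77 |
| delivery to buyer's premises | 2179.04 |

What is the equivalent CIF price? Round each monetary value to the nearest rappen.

Not relevant to the conversion: delivery — on the buyer under both terms; not part of either seller's price.
From FOB to CIF, the seller additionally bears: freight, insurance.
CIF price = 130643.31 + 4283.26 + 60.77 = 134987.34

CIF price: CHF 134987.34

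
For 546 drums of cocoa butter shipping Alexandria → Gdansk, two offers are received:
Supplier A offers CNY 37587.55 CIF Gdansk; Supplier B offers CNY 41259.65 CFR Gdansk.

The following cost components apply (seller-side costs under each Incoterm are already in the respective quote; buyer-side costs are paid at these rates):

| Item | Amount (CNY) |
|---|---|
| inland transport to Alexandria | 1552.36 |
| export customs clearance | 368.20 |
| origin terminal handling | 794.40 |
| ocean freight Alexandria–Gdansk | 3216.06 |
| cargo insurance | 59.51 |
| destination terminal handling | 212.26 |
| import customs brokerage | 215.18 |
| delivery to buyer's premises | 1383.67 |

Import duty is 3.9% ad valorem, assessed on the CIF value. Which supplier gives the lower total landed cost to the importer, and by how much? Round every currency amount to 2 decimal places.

Supplier A (CIF):
The CIF price already equals the CIF value: 37587.55
Import duty = 37587.55 × 3.9% = 1465.91
Buyer bears (A): 212.26 + 215.18 + 1383.67 = 1811.11
Landed cost (A) = invoice 37587.55 + 1811.11 + duty 1465.91 = 40864.57
Supplier B (CFR):
CIF value = CFR price + insurance = 41259.65 + 59.51 = 41319.16
Import duty = 41319.16 × 3.9% = 1611.45
Buyer bears (B): 59.51 + 212.26 + 215.18 + 1383.67 = 1870.62
Landed cost (B) = invoice 41259.65 + 1870.62 + duty 1611.45 = 44741.72
Difference = |40864.57 − 44741.72| = 3877.15

Supplier A is cheaper by CNY 3877.15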